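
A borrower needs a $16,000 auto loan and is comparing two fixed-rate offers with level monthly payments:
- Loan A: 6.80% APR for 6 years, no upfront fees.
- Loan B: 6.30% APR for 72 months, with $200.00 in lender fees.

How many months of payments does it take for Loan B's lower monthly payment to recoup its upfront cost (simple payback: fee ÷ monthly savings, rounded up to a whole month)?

53 months

Loan A: at 6.80% the monthly rate is 0.0056667, so the payment is 16,000 × 0.0056667 / (1 − 1.0056667^−72) = $271.25.
Loan B: monthly rate = 6.3%/12 = 0.0052500; payment = 16,000 × 0.0052500 / (1 − (1+0.0052500)^−72) = $267.44.
Monthly savings = $271.25 − $267.44 = $3.81.
Break-even = $200.00 / $3.81 = 52.49 → 53 months.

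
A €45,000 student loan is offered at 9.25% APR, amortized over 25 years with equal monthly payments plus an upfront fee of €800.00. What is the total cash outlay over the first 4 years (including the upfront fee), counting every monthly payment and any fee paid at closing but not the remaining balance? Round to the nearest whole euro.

€19,298

Monthly rate = 9.25%/12 = 0.0077083; payment = 45,000 × 0.0077083 / (1 − (1+0.0077083)^−300) = €385.37.
Total outlay = 48 × €385.37 + €800.00 = €19,297.76.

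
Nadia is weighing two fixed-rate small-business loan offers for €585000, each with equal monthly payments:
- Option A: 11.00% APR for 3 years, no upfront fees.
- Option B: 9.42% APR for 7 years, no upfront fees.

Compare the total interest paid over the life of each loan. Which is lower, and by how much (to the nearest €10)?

Option A: monthly rate = 11%/12 = 0.0091667; payment = 585,000 × 0.0091667 / (1 − (1+0.0091667)^−36) = €19,152.15.
Total interest on Option A = 36 × €19,152.15 − €585,000 = €104,477.40.
Option B: at 9.42% the monthly rate is 0.0078500, so the payment is 585,000 × 0.0078500 / (1 − 1.0078500^−84) = €9,537.28.
Total interest on Option B = 84 × €9,537.28 − €585,000 = €216,131.52.
Option A is lower by €111,654.12.

Option A by €111,650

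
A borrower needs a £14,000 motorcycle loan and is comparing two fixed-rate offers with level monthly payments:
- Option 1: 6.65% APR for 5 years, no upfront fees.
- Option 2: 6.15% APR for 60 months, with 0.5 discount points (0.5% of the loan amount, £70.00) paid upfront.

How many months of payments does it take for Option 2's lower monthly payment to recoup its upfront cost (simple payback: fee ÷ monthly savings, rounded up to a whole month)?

Option 1: monthly rate = 6.65%/12 = 0.0055417; payment = 14,000 × 0.0055417 / (1 − (1+0.0055417)^−60) = £274.91.
Option 2: at 6.15% the monthly rate is 0.0051250, so the payment is 14,000 × 0.0051250 / (1 − 1.0051250^−60) = £271.64.
Monthly savings = £274.91 − £271.64 = £3.27.
Break-even = £70.00 / £3.27 = 21.41 → 22 months.

22 months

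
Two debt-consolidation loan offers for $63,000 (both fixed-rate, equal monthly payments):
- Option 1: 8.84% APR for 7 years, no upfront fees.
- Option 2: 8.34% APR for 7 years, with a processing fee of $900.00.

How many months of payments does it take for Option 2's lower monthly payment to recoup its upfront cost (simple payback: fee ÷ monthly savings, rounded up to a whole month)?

Option 1: monthly rate = 8.84%/12 = 0.0073667; payment = 63,000 × 0.0073667 / (1 − (1+0.0073667)^−84) = $1,008.50.
Option 2: at 8.34% the monthly rate is 0.0069500, so the payment is 63,000 × 0.0069500 / (1 − 1.0069500^−84) = $992.64.
Monthly savings = $1,008.50 − $992.64 = $15.86.
Break-even = $900.00 / $15.86 = 56.75 → 57 months.

57 months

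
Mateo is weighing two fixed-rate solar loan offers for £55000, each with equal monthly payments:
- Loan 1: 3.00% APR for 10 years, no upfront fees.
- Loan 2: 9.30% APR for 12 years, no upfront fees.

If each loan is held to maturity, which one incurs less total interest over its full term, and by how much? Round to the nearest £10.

Loan 1 by £27,750

Loan 1: at 3.00% the monthly rate is 0.0025000, so the payment is 55,000 × 0.0025000 / (1 − 1.0025000^−120) = £531.08.
Total interest on Loan 1 = 120 × £531.08 − £55,000 = £8,729.60.
Loan 2: monthly rate = 9.3%/12 = 0.0077500; payment = 55,000 × 0.0077500 / (1 − (1+0.0077500)^−144) = £635.25.
Total interest on Loan 2 = 144 × £635.25 − £55,000 = £36,476.00.
Loan 1 is lower by £27,746.40.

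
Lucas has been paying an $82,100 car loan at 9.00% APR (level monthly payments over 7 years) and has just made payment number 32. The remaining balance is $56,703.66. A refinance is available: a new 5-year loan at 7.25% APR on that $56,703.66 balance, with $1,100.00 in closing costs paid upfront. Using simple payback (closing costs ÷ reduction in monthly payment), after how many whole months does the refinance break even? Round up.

6 months

Current payment = 82,100 × 9%/12 / (1 − (1+0.0075000)^−84) = $1,320.91.
Refinanced payment = 56,703.66 × 0.0060417 / (1 − (1+0.0060417)^−60) = $1,129.50.
Monthly savings = $1,320.91 − $1,129.50 = $191.41.
Break-even = $1,100.00 / $191.41 = 5.75 → 6 months.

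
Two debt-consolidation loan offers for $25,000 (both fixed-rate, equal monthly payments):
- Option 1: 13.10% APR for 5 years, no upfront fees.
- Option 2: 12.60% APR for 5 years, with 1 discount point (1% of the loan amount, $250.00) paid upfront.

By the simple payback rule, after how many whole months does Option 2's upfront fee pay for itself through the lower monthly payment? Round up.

Option 1: at 13.10% the monthly rate is 0.0109167, so the payment is 25,000 × 0.0109167 / (1 − 1.0109167^−60) = $570.11.
Option 2: at 12.60% the monthly rate is 0.0105000, so the payment is 25,000 × 0.0105000 / (1 − 1.0105000^−60) = $563.72.
Monthly savings = $570.11 − $563.72 = $6.39.
Break-even = $250.00 / $6.39 = 39.12 → 40 months.

40 months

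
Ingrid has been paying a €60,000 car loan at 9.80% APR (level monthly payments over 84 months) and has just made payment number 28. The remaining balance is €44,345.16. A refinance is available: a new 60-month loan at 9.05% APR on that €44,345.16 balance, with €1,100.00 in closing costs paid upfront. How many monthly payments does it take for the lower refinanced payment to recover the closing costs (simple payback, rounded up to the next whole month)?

Current payment = 60,000 × 9.8%/12 / (1 − (1+0.0081667)^−84) = €989.88.
Refinanced payment = 44,345.16 × 0.0075417 / (1 − (1+0.0075417)^−60) = €921.61.
Monthly savings = €989.88 − €921.61 = €68.27.
Break-even = €1,100.00 / €68.27 = 16.11 → 17 months.

17 months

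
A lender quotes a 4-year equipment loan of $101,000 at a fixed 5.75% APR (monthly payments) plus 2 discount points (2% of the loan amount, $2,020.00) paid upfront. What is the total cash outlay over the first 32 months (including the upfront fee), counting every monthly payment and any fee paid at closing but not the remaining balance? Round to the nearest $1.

$77,554

Monthly rate = 5.75%/12 = 0.0047917; payment = 101,000 × 0.0047917 / (1 − (1+0.0047917)^−48) = $2,360.43.
Total outlay = 32 × $2,360.43 + $2,020.00 = $77,553.76.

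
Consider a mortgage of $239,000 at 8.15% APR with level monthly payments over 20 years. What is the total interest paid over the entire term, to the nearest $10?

$246,150

At 8.15% the monthly rate is 0.0067917, so the payment is 239,000 × 0.0067917 / (1 − 1.0067917^−240) = $2,021.46.
Total paid = 240 × $2,021.46 = $485,150.40; interest = $485,150.40 − $239,000 = $246,150.40.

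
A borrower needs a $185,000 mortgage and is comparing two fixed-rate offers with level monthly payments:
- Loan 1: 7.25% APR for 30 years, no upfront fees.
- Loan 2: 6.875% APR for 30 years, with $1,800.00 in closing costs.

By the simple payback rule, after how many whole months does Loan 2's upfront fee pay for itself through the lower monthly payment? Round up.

39 months

Loan 1: at 7.25% the monthly rate is 0.0060417, so the payment is 185,000 × 0.0060417 / (1 − 1.0060417^−360) = $1,262.03.
Loan 2: monthly rate = 6.875%/12 = 0.0057292; payment = 185,000 × 0.0057292 / (1 − (1+0.0057292)^−360) = $1,215.32.
Monthly savings = $1,262.03 − $1,215.32 = $46.71.
Break-even = $1,800.00 / $46.71 = 38.54 → 39 months.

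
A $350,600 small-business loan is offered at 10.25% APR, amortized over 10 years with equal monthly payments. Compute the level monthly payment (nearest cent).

At 10.25% the monthly rate is 0.0085417, so the payment is 350,600 × 0.0085417 / (1 − 1.0085417^−120) = $4,681.88.

$4,681.88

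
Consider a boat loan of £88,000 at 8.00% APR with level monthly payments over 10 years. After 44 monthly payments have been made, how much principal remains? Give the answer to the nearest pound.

With monthly rate i = 8%/12 = 0.0066667, the balance after k of n payments is P · [(1+i)^n − (1+i)^k] / [(1+i)^n − 1].
(1+0.0066667)^120 = 2.21964023 and (1+0.0066667)^44 = 1.33958502, so the balance is 88,000 × (2.21964023 − 1.33958502) / (2.21964023 − 1) = £63,498.12.

£63,498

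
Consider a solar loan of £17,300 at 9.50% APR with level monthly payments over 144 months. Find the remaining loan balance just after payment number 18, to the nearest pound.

£16,051

With monthly rate i = 9.5%/12 = 0.0079167, the balance after k of n payments is P · [(1+i)^n − (1+i)^k] / [(1+i)^n − 1].
(1+0.0079167)^144 = 3.11276430 and (1+0.0079167)^18 = 1.15250622, so the balance is 17,300 × (3.11276430 − 1.15250622) / (3.11276430 − 1) = £16,051.23.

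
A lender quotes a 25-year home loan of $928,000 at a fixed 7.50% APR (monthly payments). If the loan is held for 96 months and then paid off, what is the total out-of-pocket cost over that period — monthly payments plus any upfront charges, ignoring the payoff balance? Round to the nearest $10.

At 7.50% the monthly rate is 0.0062500, so the payment is 928,000 × 0.0062500 / (1 − 1.0062500^−300) = $6,857.84.
Total outlay = 96 × $6,857.84 = $658,352.64.

$658,350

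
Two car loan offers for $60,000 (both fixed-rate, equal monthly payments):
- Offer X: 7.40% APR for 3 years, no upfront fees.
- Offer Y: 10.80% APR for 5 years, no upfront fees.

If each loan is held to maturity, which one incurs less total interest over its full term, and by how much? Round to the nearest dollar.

Offer X by $10,824

Offer X: at 7.40% the monthly rate is 0.0061667, so the payment is 60,000 × 0.0061667 / (1 − 1.0061667^−36) = $1,863.62.
Total interest on Offer X = 36 × $1,863.62 − $60,000 = $7,090.32.
Offer Y: monthly rate = 10.8%/12 = 0.0090000; payment = 60,000 × 0.0090000 / (1 − (1+0.0090000)^−60) = $1,298.57.
Total interest on Offer Y = 60 × $1,298.57 − $60,000 = $17,914.20.
Offer X is lower by $10,823.88.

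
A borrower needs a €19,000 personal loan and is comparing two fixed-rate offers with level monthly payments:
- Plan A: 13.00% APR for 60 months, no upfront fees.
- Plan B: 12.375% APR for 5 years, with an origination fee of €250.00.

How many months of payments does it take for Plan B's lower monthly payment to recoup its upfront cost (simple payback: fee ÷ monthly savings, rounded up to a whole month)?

42 months

Plan A: monthly rate = 13%/12 = 0.0108333; payment = 19,000 × 0.0108333 / (1 − (1+0.0108333)^−60) = €432.31.
Plan B: monthly rate = 12.375%/12 = 0.0103125; payment = 19,000 × 0.0103125 / (1 − (1+0.0103125)^−60) = €426.25.
Monthly savings = €432.31 − €426.25 = €6.06.
Break-even = €250.00 / €6.06 = 41.25 → 42 months.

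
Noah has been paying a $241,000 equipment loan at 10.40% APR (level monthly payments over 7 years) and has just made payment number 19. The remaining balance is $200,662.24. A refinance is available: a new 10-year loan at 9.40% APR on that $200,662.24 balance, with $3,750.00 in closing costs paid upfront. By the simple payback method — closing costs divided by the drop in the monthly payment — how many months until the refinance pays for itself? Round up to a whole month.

Current payment = 241,000 × 10.4%/12 / (1 − (1+0.0086667)^−84) = $4,050.87.
Refinanced payment = 200,662.24 × 0.0078333 / (1 − (1+0.0078333)^−120) = $2,585.55.
Monthly savings = $4,050.87 − $2,585.55 = $1,465.32.
Break-even = $3,750.00 / $1,465.32 = 2.56 → 3 months.

3 months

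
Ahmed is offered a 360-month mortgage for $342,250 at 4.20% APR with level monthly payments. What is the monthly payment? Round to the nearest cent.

Monthly rate = 4.2%/12 = 0.0035000; payment = 342,250 × 0.0035000 / (1 − (1+0.0035000)^−360) = $1,673.66.

$1,673.66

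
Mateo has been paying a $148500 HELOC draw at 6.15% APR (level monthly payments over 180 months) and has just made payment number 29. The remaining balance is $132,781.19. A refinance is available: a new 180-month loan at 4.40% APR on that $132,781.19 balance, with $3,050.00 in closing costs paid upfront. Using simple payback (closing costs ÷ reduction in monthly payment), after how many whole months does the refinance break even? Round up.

Current payment = 148,500 × 6.15%/12 / (1 − (1+0.0051250)^−180) = $1,265.19.
Refinanced payment = 132,781.19 × 0.0036667 / (1 − (1+0.0036667)^−180) = $1,008.99.
Monthly savings = $1,265.19 − $1,008.99 = $256.20.
Break-even = $3,050.00 / $256.20 = 11.90 → 12 months.

12 months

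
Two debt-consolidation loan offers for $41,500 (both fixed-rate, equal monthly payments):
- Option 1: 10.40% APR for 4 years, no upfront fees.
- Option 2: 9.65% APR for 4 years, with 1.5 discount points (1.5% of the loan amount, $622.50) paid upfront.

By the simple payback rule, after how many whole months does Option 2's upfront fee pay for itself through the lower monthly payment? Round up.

42 months

Option 1: monthly rate = 10.4%/12 = 0.0086667; payment = 41,500 × 0.0086667 / (1 − (1+0.0086667)^−48) = $1,060.54.
Option 2: at 9.65% the monthly rate is 0.0080417, so the payment is 41,500 × 0.0080417 / (1 − 1.0080417^−48) = $1,045.59.
Monthly savings = $1,060.54 − $1,045.59 = $14.95.
Break-even = $622.50 / $14.95 = 41.64 → 42 months.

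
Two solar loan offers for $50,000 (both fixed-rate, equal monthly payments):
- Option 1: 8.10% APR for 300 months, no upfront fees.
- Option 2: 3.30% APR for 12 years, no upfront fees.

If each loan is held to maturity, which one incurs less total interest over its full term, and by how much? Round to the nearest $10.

Option 2 by $56,150

Option 1: monthly rate = 8.1%/12 = 0.0067500; payment = 50,000 × 0.0067500 / (1 − (1+0.0067500)^−300) = $389.23.
Total interest on Option 1 = 300 × $389.23 − $50,000 = $66,769.00.
Option 2: monthly rate = 3.3%/12 = 0.0027500; payment = 50,000 × 0.0027500 / (1 − (1+0.0027500)^−144) = $420.97.
Total interest on Option 2 = 144 × $420.97 − $50,000 = $10,619.68.
Option 2 is lower by $56,149.32.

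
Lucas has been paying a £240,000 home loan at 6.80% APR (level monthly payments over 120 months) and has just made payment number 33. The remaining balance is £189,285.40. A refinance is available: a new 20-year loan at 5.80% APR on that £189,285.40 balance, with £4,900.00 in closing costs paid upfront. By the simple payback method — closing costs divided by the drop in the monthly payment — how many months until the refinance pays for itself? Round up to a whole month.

4 months

Current payment = 240,000 × 6.8%/12 / (1 − (1+0.0056667)^−120) = £2,761.93.
Refinanced payment = 189,285.40 × 0.0048333 / (1 − (1+0.0048333)^−240) = £1,334.35.
Monthly savings = £2,761.93 − £1,334.35 = £1,427.58.
Break-even = £4,900.00 / £1,427.58 = 3.43 → 4 months.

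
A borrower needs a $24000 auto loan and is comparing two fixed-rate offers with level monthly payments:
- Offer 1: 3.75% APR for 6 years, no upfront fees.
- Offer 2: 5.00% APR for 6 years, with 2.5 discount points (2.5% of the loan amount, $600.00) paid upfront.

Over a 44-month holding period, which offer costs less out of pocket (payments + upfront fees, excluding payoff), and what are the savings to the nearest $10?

Offer 1 by $1,210

Offer 1: at 3.75% the monthly rate is 0.0031250, so the payment is 24,000 × 0.0031250 / (1 − 1.0031250^−72) = $372.76.
Offer 2: at 5.00% the monthly rate is 0.0041667, so the payment is 24,000 × 0.0041667 / (1 − 1.0041667^−72) = $386.52.
Over 44 months: Offer 1 costs 44 × $372.76 = $16,401.44; Offer 2 costs 44 × $386.52 + $600.00 = $17,606.88.
Offer 1 is cheaper by $17,606.88 − $16,401.44 = $1,205.44.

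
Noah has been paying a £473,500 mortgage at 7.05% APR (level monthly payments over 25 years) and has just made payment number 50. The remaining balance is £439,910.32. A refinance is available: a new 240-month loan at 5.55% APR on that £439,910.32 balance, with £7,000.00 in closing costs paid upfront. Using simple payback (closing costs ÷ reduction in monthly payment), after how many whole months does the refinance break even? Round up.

Current payment = 473,500 × 7.05%/12 / (1 − (1+0.0058750)^−300) = £3,361.72.
Refinanced payment = 439,910.32 × 0.0046250 / (1 − (1+0.0046250)^−240) = £3,038.52.
Monthly savings = £3,361.72 − £3,038.52 = £323.20.
Break-even = £7,000.00 / £323.20 = 21.66 → 22 months.

22 months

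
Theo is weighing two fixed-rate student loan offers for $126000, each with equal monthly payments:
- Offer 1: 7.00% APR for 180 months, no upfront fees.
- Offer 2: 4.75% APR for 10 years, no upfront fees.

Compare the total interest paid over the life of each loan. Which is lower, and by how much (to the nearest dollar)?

Offer 2 by $45,324

Offer 1: at 7.00% the monthly rate is 0.0058333, so the payment is 126,000 × 0.0058333 / (1 − 1.0058333^−180) = $1,132.52.
Total interest on Offer 1 = 180 × $1,132.52 − $126,000 = $77,853.60.
Offer 2: at 4.75% the monthly rate is 0.0039583, so the payment is 126,000 × 0.0039583 / (1 − 1.0039583^−120) = $1,321.08.
Total interest on Offer 2 = 120 × $1,321.08 − $126,000 = $32,529.60.
Offer 2 is lower by $45,324.00.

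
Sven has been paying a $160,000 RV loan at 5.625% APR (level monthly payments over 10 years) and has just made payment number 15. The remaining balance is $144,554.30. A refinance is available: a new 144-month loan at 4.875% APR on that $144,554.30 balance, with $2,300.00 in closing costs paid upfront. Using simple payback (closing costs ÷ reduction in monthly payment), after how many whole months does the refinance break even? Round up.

Current payment = 160,000 × 5.625%/12 / (1 − (1+0.0046875)^−120) = $1,746.35.
Refinanced payment = 144,554.30 × 0.0040625 / (1 − (1+0.0040625)^−144) = $1,327.92.
Monthly savings = $1,746.35 − $1,327.92 = $418.43.
Break-even = $2,300.00 / $418.43 = 5.50 → 6 months.

6 months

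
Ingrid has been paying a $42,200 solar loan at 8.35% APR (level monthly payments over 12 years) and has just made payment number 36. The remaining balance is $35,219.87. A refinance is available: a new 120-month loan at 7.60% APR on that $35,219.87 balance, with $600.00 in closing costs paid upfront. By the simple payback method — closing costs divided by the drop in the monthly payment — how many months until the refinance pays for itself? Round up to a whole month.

14 months

Current payment = 42,200 × 8.35%/12 / (1 − (1+0.0069583)^−144) = $464.93.
Refinanced payment = 35,219.87 × 0.0063333 / (1 − (1+0.0063333)^−120) = $419.91.
Monthly savings = $464.93 − $419.91 = $45.02.
Break-even = $600.00 / $45.02 = 13.33 → 14 months.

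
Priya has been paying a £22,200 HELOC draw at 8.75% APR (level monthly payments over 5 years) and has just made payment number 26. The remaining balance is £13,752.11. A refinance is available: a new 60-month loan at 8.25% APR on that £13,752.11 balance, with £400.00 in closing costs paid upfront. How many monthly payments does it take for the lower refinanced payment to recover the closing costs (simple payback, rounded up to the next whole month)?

Current payment = 22,200 × 8.75%/12 / (1 − (1+0.0072917)^−60) = £458.15.
Refinanced payment = 13,752.11 × 0.0068750 / (1 − (1+0.0068750)^−60) = £280.49.
Monthly savings = £458.15 − £280.49 = £177.66.
Break-even = £400.00 / £177.66 = 2.25 → 3 months.

3 months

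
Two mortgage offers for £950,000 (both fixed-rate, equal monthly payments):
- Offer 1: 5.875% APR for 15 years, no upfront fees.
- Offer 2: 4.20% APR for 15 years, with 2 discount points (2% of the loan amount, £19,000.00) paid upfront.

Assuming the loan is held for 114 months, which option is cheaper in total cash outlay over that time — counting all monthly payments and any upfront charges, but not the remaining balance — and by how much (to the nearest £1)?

Offer 1: at 5.875% the monthly rate is 0.0048958, so the payment is 950,000 × 0.0048958 / (1 − 1.0048958^−180) = £7,952.63.
Offer 2: monthly rate = 4.2%/12 = 0.0035000; payment = 950,000 × 0.0035000 / (1 − (1+0.0035000)^−180) = £7,122.63.
Over 114 months: Offer 1 costs 114 × £7,952.63 = £906,599.82; Offer 2 costs 114 × £7,122.63 + £19,000.00 = £830,979.82.
Offer 2 is cheaper by £906,599.82 − £830,979.82 = £75,620.00.

Offer 2 by £75,620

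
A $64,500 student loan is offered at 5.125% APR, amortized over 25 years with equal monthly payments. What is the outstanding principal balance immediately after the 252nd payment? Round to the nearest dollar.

With monthly rate i = 5.125%/12 = 0.0042708, the balance after k of n payments is P · [(1+i)^n − (1+i)^k] / [(1+i)^n − 1].
(1+0.0042708)^300 = 3.59132697 and (1+0.0042708)^252 = 2.92694226, so the balance is 64,500 × (3.59132697 − 2.92694226) / (3.59132697 − 1) = $16,537.02.

$16,537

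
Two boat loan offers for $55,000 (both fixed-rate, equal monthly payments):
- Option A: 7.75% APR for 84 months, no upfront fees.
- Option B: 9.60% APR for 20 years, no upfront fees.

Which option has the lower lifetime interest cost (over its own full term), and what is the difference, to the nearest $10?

Option A: monthly rate = 7.75%/12 = 0.0064583; payment = 55,000 × 0.0064583 / (1 − (1+0.0064583)^−84) = $850.41.
Total interest on Option A = 84 × $850.41 − $55,000 = $16,434.44.
Option B: at 9.60% the monthly rate is 0.0080000, so the payment is 55,000 × 0.0080000 / (1 − 1.0080000^−240) = $516.27.
Total interest on Option B = 240 × $516.27 − $55,000 = $68,904.80.
Option A is lower by $52,470.36.

Option A by $52,470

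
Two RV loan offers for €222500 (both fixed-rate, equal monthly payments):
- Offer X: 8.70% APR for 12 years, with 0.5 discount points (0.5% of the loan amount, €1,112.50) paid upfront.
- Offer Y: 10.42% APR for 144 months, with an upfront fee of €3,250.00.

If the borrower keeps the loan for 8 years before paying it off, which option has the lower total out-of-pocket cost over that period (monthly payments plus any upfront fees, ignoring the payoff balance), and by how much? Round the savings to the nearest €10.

Offer X: monthly rate = 8.7%/12 = 0.0072500; payment = 222,500 × 0.0072500 / (1 − (1+0.0072500)^−144) = €2,494.67.
Offer Y: at 10.42% the monthly rate is 0.0086833, so the payment is 222,500 × 0.0086833 / (1 − 1.0086833^−144) = €2,713.31.
Over 96 months: Offer X costs 96 × €2,494.67 + €1,112.50 = €240,600.82; Offer Y costs 96 × €2,713.31 + €3,250.00 = €263,727.76.
Offer X is cheaper by €263,727.76 − €240,600.82 = €23,126.94.

Offer X by €23,130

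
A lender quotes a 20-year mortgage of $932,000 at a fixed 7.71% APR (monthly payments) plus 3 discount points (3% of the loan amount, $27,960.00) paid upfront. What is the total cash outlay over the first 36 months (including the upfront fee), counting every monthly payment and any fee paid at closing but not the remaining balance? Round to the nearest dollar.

Monthly rate = 7.71%/12 = 0.0064250; payment = 932,000 × 0.0064250 / (1 − (1+0.0064250)^−240) = $7,628.26.
Total outlay = 36 × $7,628.26 + $27,960.00 = $302,577.36.

$302,577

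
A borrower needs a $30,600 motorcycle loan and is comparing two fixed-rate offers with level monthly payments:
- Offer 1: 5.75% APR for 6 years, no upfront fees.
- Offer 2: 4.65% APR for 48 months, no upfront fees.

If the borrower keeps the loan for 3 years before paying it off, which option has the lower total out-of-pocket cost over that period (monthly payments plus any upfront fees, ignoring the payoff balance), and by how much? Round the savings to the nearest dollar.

Offer 1 by $7,068

Offer 1: at 5.75% the monthly rate is 0.0047917, so the payment is 30,600 × 0.0047917 / (1 − 1.0047917^−72) = $503.53.
Offer 2: monthly rate = 4.65%/12 = 0.0038750; payment = 30,600 × 0.0038750 / (1 − (1+0.0038750)^−48) = $699.86.
Over 36 months: Offer 1 costs 36 × $503.53 = $18,127.08; Offer 2 costs 36 × $699.86 = $25,194.96.
Offer 1 is cheaper by $25,194.96 − $18,127.08 = $7,067.88.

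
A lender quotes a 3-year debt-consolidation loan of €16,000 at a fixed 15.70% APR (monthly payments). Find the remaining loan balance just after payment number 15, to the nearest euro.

€10,227

With monthly rate i = 15.7%/12 = 0.0130833, the balance after k of n payments is P · [(1+i)^n − (1+i)^k] / [(1+i)^n − 1].
(1+0.0130833)^36 = 1.59671036 and (1+0.0130833)^15 = 1.21528338, so the balance is 16,000 × (1.59671036 − 1.21528338) / (1.59671036 − 1) = €10,227.46.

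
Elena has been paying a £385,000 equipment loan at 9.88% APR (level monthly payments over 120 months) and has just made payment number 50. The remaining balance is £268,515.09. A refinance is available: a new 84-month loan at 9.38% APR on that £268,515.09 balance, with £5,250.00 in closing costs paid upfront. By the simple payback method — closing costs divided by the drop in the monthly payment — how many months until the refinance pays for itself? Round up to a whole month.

8 months

Current payment = 385,000 × 9.88%/12 / (1 − (1+0.0082333)^−120) = £5,062.25.
Refinanced payment = 268,515.09 × 0.0078167 / (1 − (1+0.0078167)^−84) = £4,372.12.
Monthly savings = £5,062.25 − £4,372.12 = £690.13.
Break-even = £5,250.00 / £690.13 = 7.61 → 8 months.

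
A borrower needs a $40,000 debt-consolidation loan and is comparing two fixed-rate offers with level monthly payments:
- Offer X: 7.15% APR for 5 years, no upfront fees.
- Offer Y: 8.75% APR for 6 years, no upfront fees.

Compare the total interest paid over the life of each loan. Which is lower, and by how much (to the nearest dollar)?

Offer X by $3,864

Offer X: at 7.15% the monthly rate is 0.0059583, so the payment is 40,000 × 0.0059583 / (1 − 1.0059583^−60) = $794.88.
Total interest on Offer X = 60 × $794.88 − $40,000 = $7,692.80.
Offer Y: monthly rate = 8.75%/12 = 0.0072917; payment = 40,000 × 0.0072917 / (1 − (1+0.0072917)^−72) = $716.07.
Total interest on Offer Y = 72 × $716.07 − $40,000 = $11,557.04.
Offer X is lower by $3,864.24.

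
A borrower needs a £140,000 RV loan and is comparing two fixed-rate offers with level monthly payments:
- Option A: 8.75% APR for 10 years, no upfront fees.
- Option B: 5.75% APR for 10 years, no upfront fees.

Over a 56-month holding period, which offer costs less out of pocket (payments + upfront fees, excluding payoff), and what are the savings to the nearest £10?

Option A: at 8.75% the monthly rate is 0.0072917, so the payment is 140,000 × 0.0072917 / (1 − 1.0072917^−120) = £1,754.57.
Option B: at 5.75% the monthly rate is 0.0047917, so the payment is 140,000 × 0.0047917 / (1 − 1.0047917^−120) = £1,536.77.
Over 56 months: Option A costs 56 × £1,754.57 = £98,255.92; Option B costs 56 × £1,536.77 = £86,059.12.
Option B is cheaper by £98,255.92 − £86,059.12 = £12,196.80.

Option B by £12,200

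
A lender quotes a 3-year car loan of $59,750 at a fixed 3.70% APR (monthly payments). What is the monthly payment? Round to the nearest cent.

Monthly rate = 3.7%/12 = 0.0030833; payment = 59,750 × 0.0030833 / (1 − (1+0.0030833)^−36) = $1,756.10.

$1,756.10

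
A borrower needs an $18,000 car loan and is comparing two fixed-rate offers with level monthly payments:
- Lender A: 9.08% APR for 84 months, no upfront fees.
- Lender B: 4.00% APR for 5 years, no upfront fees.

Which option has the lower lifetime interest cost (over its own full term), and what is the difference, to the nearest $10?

Lender B by $4,500

Lender A: at 9.08% the monthly rate is 0.0075667, so the payment is 18,000 × 0.0075667 / (1 − 1.0075667^−84) = $290.33.
Total interest on Lender A = 84 × $290.33 − $18,000 = $6,387.72.
Lender B: monthly rate = 4%/12 = 0.0033333; payment = 18,000 × 0.0033333 / (1 − (1+0.0033333)^−60) = $331.50.
Total interest on Lender B = 60 × $331.50 − $18,000 = $1,890.00.
Lender B is lower by $4,497.72.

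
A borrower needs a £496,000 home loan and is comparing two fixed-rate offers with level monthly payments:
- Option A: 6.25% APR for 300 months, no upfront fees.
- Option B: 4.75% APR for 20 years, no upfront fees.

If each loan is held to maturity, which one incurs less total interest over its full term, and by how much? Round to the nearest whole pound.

Option B by £212,323

Option A: at 6.25% the monthly rate is 0.0052083, so the payment is 496,000 × 0.0052083 / (1 − 1.0052083^−300) = £3,271.96.
Total interest on Option A = 300 × £3,271.96 − £496,000 = £485,588.00.
Option B: monthly rate = 4.75%/12 = 0.0039583; payment = 496,000 × 0.0039583 / (1 − (1+0.0039583)^−240) = £3,205.27.
Total interest on Option B = 240 × £3,205.27 − £496,000 = £273,264.80.
Option B is lower by £212,323.20.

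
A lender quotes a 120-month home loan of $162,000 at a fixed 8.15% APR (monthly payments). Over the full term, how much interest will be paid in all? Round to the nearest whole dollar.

$75,404

At 8.15% the monthly rate is 0.0067917, so the payment is 162,000 × 0.0067917 / (1 − 1.0067917^−120) = $1,978.37.
Total paid = 120 × $1,978.37 = $237,404.40; interest = $237,404.40 − $162,000 = $75,404.40.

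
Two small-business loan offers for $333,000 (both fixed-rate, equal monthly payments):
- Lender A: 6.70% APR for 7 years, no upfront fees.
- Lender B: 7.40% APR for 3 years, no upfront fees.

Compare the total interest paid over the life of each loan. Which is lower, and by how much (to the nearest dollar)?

Lender B by $45,731

Lender A: at 6.70% the monthly rate is 0.0055833, so the payment is 333,000 × 0.0055833 / (1 − 1.0055833^−84) = $4,977.17.
Total interest on Lender A = 84 × $4,977.17 − $333,000 = $85,082.28.
Lender B: at 7.40% the monthly rate is 0.0061667, so the payment is 333,000 × 0.0061667 / (1 − 1.0061667^−36) = $10,343.08.
Total interest on Lender B = 36 × $10,343.08 − $333,000 = $39,350.88.
Lender B is lower by $45,731.40.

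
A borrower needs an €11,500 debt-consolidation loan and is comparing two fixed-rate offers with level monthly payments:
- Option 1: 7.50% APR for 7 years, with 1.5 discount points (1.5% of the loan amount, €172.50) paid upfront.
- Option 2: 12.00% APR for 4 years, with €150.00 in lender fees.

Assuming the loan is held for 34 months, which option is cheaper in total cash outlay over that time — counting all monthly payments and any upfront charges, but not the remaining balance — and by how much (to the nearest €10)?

Option 1: monthly rate = 7.5%/12 = 0.0062500; payment = 11,500 × 0.0062500 / (1 − (1+0.0062500)^−84) = €176.39.
Option 2: at 12.00% the monthly rate is 0.0100000, so the payment is 11,500 × 0.0100000 / (1 − 1.0100000^−48) = €302.84.
Over 34 months: Option 1 costs 34 × €176.39 + €172.50 = €6,169.76; Option 2 costs 34 × €302.84 + €150.00 = €10,446.56.
Option 1 is cheaper by €10,446.56 − €6,169.76 = €4,276.80.

Option 1 by €4,280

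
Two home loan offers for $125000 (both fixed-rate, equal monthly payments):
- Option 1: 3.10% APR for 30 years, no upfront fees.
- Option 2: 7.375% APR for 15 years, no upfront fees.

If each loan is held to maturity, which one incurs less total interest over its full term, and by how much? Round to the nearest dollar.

Option 1: at 3.10% the monthly rate is 0.0025833, so the payment is 125,000 × 0.0025833 / (1 − 1.0025833^−360) = $533.77.
Total interest on Option 1 = 360 × $533.77 − $125,000 = $67,157.20.
Option 2: at 7.375% the monthly rate is 0.0061458, so the payment is 125,000 × 0.0061458 / (1 − 1.0061458^−180) = $1,149.90.
Total interest on Option 2 = 180 × $1,149.90 − $125,000 = $81,982.00.
Option 1 is lower by $14,824.80.

Option 1 by $14,825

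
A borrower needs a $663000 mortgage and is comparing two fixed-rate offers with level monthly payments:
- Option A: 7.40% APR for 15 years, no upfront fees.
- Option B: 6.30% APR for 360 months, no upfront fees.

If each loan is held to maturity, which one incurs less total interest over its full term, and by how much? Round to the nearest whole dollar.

Option A: monthly rate = 7.4%/12 = 0.0061667; payment = 663,000 × 0.0061667 / (1 − (1+0.0061667)^−180) = $6,108.48.
Total interest on Option A = 180 × $6,108.48 − $663,000 = $436,526.40.
Option B: at 6.30% the monthly rate is 0.0052500, so the payment is 663,000 × 0.0052500 / (1 − 1.0052500^−360) = $4,103.79.
Total interest on Option B = 360 × $4,103.79 − $663,000 = $814,364.40.
Option A is lower by $377,838.00.

Option A by $377,838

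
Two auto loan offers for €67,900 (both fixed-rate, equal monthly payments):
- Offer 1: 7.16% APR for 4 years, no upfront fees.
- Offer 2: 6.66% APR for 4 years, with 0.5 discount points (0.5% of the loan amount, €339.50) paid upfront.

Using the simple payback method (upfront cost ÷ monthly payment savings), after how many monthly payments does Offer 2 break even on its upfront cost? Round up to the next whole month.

Offer 1: monthly rate = 7.16%/12 = 0.0059667; payment = 67,900 × 0.0059667 / (1 − (1+0.0059667)^−48) = €1,631.00.
Offer 2: at 6.66% the monthly rate is 0.0055500, so the payment is 67,900 × 0.0055500 / (1 − 1.0055500^−48) = €1,615.26.
Monthly savings = €1,631.00 − €1,615.26 = €15.74.
Break-even = €339.50 / €15.74 = 21.57 → 22 months.

22 months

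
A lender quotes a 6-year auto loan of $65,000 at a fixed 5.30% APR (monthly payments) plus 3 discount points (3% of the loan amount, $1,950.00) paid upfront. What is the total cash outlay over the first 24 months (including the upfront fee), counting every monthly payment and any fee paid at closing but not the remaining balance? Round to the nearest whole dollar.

$27,291

At 5.30% the monthly rate is 0.0044167, so the payment is 65,000 × 0.0044167 / (1 − 1.0044167^−72) = $1,055.89.
Total outlay = 24 × $1,055.89 + $1,950.00 = $27,291.36.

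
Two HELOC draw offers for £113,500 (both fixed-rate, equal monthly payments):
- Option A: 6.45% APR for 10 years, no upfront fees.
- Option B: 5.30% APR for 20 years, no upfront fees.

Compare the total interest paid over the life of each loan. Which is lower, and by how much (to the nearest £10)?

Option A: monthly rate = 6.45%/12 = 0.0053750; payment = 113,500 × 0.0053750 / (1 − (1+0.0053750)^−120) = £1,285.88.
Total interest on Option A = 120 × £1,285.88 − £113,500 = £40,805.60.
Option B: monthly rate = 5.3%/12 = 0.0044167; payment = 113,500 × 0.0044167 / (1 − (1+0.0044167)^−240) = £767.99.
Total interest on Option B = 240 × £767.99 − £113,500 = £70,817.60.
Option A is lower by £30,012.00.

Option A by £30,010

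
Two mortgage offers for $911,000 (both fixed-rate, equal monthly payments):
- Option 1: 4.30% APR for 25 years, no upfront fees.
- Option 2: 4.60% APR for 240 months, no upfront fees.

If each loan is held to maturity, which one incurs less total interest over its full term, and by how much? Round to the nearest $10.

Option 2 by $93,180

Option 1: monthly rate = 4.3%/12 = 0.0035833; payment = 911,000 × 0.0035833 / (1 − (1+0.0035833)^−300) = $4,960.77.
Total interest on Option 1 = 300 × $4,960.77 − $911,000 = $577,231.00.
Option 2: monthly rate = 4.6%/12 = 0.0038333; payment = 911,000 × 0.0038333 / (1 − (1+0.0038333)^−240) = $5,812.73.
Total interest on Option 2 = 240 × $5,812.73 − $911,000 = $484,055.20.
Option 2 is lower by $93,175.80.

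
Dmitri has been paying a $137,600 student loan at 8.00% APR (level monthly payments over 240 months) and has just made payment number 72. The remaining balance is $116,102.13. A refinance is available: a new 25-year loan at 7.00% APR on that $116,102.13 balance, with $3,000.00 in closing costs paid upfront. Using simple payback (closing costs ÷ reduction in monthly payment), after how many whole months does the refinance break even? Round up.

Current payment = 137,600 × 8%/12 / (1 − (1+0.0066667)^−240) = $1,150.94.
Refinanced payment = 116,102.13 × 0.0058333 / (1 − (1+0.0058333)^−300) = $820.59.
Monthly savings = $1,150.94 − $820.59 = $330.35.
Break-even = $3,000.00 / $330.35 = 9.08 → 10 months.

10 months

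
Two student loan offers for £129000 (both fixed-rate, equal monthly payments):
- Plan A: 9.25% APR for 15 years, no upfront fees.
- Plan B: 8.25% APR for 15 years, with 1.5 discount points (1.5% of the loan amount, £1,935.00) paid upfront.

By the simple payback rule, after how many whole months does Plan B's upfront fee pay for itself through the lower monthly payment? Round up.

26 months

Plan A: at 9.25% the monthly rate is 0.0077083, so the payment is 129,000 × 0.0077083 / (1 − 1.0077083^−180) = £1,327.66.
Plan B: at 8.25% the monthly rate is 0.0068750, so the payment is 129,000 × 0.0068750 / (1 − 1.0068750^−180) = £1,251.48.
Monthly savings = £1,327.66 − £1,251.48 = £76.18.
Break-even = £1,935.00 / £76.18 = 25.40 → 26 months.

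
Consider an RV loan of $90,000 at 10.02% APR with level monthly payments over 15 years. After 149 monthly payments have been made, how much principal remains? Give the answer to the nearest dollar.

$26,349

With monthly rate i = 10.02%/12 = 0.0083500, the balance after k of n payments is P · [(1+i)^n − (1+i)^k] / [(1+i)^n − 1].
(1+0.0083500)^180 = 4.46719051 and (1+0.0083500)^149 = 3.45210576, so the balance is 90,000 × (4.46719051 − 3.45210576) / (4.46719051 − 1) = $26,349.18.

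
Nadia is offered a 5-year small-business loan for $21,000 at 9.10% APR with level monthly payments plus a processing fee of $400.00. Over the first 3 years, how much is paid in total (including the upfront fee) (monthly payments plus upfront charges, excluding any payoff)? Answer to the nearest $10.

$16,130

Monthly rate = 9.1%/12 = 0.0075833; payment = 21,000 × 0.0075833 / (1 − (1+0.0075833)^−60) = $436.95.
Total outlay = 36 × $436.95 + $400.00 = $16,130.20.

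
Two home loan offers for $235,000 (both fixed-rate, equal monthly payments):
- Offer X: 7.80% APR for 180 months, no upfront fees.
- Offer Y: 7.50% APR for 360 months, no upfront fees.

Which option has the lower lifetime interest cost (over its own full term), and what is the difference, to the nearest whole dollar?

Offer X: monthly rate = 7.8%/12 = 0.0065000; payment = 235,000 × 0.0065000 / (1 − (1+0.0065000)^−180) = $2,218.73.
Total interest on Offer X = 180 × $2,218.73 − $235,000 = $164,371.40.
Offer Y: at 7.50% the monthly rate is 0.0062500, so the payment is 235,000 × 0.0062500 / (1 − 1.0062500^−360) = $1,643.15.
Total interest on Offer Y = 360 × $1,643.15 − $235,000 = $356,534.00.
Offer X is lower by $192,162.60.

Offer X by $192,163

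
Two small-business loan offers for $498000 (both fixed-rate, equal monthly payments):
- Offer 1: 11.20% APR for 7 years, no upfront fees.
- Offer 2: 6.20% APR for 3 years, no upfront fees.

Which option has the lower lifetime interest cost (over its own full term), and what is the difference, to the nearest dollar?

Offer 2 by $173,642

Offer 1: at 11.20% the monthly rate is 0.0093333, so the payment is 498,000 × 0.0093333 / (1 − 1.0093333^−84) = $8,579.43.
Total interest on Offer 1 = 84 × $8,579.43 − $498,000 = $222,672.12.
Offer 2: at 6.20% the monthly rate is 0.0051667, so the payment is 498,000 × 0.0051667 / (1 − 1.0051667^−36) = $15,195.29.
Total interest on Offer 2 = 36 × $15,195.29 − $498,000 = $49,030.44.
Offer 2 is lower by $173,641.68.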